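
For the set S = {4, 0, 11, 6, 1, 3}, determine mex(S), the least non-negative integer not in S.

The values 0, 1 are all present; 2 is the first non-negative integer missing from the set.

2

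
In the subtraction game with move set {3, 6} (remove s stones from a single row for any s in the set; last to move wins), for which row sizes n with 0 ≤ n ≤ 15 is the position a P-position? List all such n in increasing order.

0, 1, 2, 9, 10, 11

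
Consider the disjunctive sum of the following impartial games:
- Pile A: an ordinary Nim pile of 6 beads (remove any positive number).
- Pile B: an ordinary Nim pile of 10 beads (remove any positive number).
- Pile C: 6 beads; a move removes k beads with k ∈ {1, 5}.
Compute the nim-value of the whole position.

12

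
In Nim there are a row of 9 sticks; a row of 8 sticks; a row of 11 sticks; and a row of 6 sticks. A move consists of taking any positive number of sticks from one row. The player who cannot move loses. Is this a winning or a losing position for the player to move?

In binary:
  1001  (9)
  1000  (8)
  1011  (11)
  0110  (6)
  ----
  1100  (12)
The nim-sum is 12 ≠ 0, so this is an N-position: the player to move can win.

Winning position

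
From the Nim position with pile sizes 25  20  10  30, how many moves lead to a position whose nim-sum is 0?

3

Compute the nim-sum pairwise:
25 ^ 20 = 13
13 ^ 10 = 7
7 ^ 30 = 25
The overall nim-sum is X = 25. A pile of size p has a winning move iff p XOR X < p (reduce it to p XOR X).
  25: 25 XOR 25 = 0 < 25 — winning move (to 0).
  20: 20 XOR 25 = 13 < 20 — winning move (to 13).
  10: 10 XOR 25 = 19 ≥ 10 — no move.
  30: 30 XOR 25 = 7 < 30 — winning move (to 7).
That gives 3 winning moves.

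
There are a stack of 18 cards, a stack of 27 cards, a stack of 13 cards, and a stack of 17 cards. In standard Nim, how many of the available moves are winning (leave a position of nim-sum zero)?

Bitwise XOR of the heap sizes:
  10010  (18)
  11011  (27)
  01101  (13)
  10001  (17)
  -----
  10101  (21)
The overall nim-sum is X = 21. A stack of size p has a winning move iff p XOR X < p (reduce it to p XOR X).
  18: 18 XOR 21 = 7 < 18 — winning move (to 7).
  27: 27 XOR 21 = 14 < 27 — winning move (to 14).
  13: 13 XOR 21 = 24 ≥ 13 — no move.
  17: 17 XOR 21 = 4 < 17 — winning move (to 4).
That gives 3 winning moves.

3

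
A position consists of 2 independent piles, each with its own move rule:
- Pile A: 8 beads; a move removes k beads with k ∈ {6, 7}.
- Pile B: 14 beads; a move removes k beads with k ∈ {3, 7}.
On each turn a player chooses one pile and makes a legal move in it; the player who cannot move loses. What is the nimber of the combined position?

0

Grundy values for pile A (subtraction set {6, 7}):
g(0) = mex{} = 0
g(1) = mex{} = 0
g(2) = mex{} = 0
g(3) = mex{} = 0
g(4) = mex{} = 0
g(5) = mex{} = 0
g(6) = mex{0} = 1
g(7) = mex{0} = 1
g(8) = mex{0} = 1
So g(8) = 1.
Build the Grundy sequence for pile B with g(k) = mex{g(k−s) : s ∈ {3, 7}, s ≤ k}:
k:     0  1  2  3  4  5  6  7  8  9 10 11 12 13 14
g(k):  0  0  0  1  1  1  0  2  2  1  0  0  0  1  1
So g(14) = 1.
By the Sprague-Grundy theorem, the Grundy value of a sum of independent games is the XOR of the component values.
Combined value = 1 XOR 1 = 0.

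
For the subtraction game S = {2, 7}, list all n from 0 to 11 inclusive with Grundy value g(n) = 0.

Build the Grundy sequence with g(k) = mex{g(k−s) : s ∈ {2, 7}, s ≤ k}:
k:     0  1  2  3  4  5  6  7  8  9 10 11
g(k):  0  0  1  1  0  0  1  1  2  0  0  1
The P-positions (g = 0) in 0..11 are 0, 1, 4, 5, 9, 10.

0, 1, 4, 5, 9, 10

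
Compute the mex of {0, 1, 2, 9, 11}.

3

The values 0, 1, 2 are all present; 3 is the first non-negative integer missing from the set.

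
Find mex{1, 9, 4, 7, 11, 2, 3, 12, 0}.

5

The values 0, 1, 2, 3, 4 are all present; 5 is the first non-negative integer missing from the set.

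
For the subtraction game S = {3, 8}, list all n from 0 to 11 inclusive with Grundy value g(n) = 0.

0, 1, 2, 6, 7, 11

Compute g(0), g(1), … for moves {3, 8}:
k:     0  1  2  3  4  5  6  7  8  9 10 11
g(k):  0  0  0  1  1  1  0  0  2  1  1  0
The P-positions (g = 0) in 0..11 are 0, 1, 2, 6, 7, 11.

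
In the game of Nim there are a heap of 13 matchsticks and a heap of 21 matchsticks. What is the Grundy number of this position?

Compute the nim-sum pairwise:
13 ⊕ 21 = 24

24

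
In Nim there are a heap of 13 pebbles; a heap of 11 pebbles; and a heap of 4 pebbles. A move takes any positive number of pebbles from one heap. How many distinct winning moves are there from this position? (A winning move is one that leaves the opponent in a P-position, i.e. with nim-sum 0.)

1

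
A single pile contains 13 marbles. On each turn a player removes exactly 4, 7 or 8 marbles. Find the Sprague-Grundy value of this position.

0

Build the Grundy sequence with g(k) = mex{g(k−s) : s ∈ {4, 7, 8}, s ≤ k}:
g(0) = mex{} = 0
g(1) = mex{} = 0
g(2) = mex{} = 0
g(3) = mex{} = 0
g(4) = mex{0} = 1
g(5) = mex{0} = 1
g(6) = mex{0} = 1
g(7) = mex{0} = 1
g(8) = mex{0,1} = 2
g(9) = mex{0,1} = 2
g(10) = mex{0,1} = 2
g(11) = mex{0,1} = 2
g(12) = mex{1,2} = 0
g(13) = mex{1,2} = 0
So g(13) = 0.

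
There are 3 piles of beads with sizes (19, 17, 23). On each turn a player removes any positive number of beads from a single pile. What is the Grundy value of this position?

Nim-sum: 19 ⊕ 17 ⊕ 23 = 21.

21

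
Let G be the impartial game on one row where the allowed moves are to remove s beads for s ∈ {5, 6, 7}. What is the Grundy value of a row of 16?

Grundy values for subtraction set {5, 6, 7}:
k:     0  1  2  3  4  5  6  7  8  9 10 11 12 13 14 15 16
g(k):  0  0  0  0  0  1  1  1  1  1  2  2  0  0  0  0  0
So g(16) = 0.

0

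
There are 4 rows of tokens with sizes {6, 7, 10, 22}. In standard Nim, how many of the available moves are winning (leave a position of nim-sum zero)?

1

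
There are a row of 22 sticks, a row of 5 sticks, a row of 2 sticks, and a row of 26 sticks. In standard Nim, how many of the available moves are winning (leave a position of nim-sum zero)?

1

Nim-sum: 22 ^ 5 ^ 2 ^ 26 = 11.
The overall nim-sum is X = 11. A row of size p has a winning move iff p XOR X < p (reduce it to p XOR X).
  22: 22 XOR 11 = 29 ≥ 22 — no move.
  5: 5 XOR 11 = 14 ≥ 5 — no move.
  2: 2 XOR 11 = 9 ≥ 2 — no move.
  26: 26 XOR 11 = 17 < 26 — winning move (to 17).
That gives 1 winning move.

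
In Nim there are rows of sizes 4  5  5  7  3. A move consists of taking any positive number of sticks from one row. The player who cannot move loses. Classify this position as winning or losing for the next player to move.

Losing position

Compute the nim-sum pairwise:
4 ⊕ 5 = 1
1 ⊕ 5 = 4
4 ⊕ 7 = 3
3 ⊕ 3 = 0
The nim-sum is 0, so this is a P-position: the player to move is in a losing position under optimal play.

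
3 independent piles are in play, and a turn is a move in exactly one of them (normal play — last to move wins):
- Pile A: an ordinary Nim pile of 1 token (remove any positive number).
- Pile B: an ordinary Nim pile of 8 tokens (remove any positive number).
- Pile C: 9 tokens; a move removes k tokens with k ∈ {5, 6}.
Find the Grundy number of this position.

Pile A is a plain Nim pile of size 1, so its Grundy value is 1.
Pile B is a plain Nim pile of size 8, so its Grundy value is 8.
For pile C, compute g(0), g(1), … with moves {5, 6}:
k:     0  1  2  3  4  5  6  7  8  9
g(k):  0  0  0  0  0  1  1  1  1  1
So g(9) = 1.
By the Sprague-Grundy theorem, the Grundy value of a sum of independent games is the XOR of the component values.
Combined value = 1 ⊕ 8 ⊕ 1 = 8.

8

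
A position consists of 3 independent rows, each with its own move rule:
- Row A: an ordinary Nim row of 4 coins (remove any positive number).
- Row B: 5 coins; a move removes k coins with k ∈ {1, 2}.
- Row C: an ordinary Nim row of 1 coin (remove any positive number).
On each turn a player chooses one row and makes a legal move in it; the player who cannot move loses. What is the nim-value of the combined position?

7

Row A is a plain Nim row of size 4, so its Grundy value is 4.
For row B, compute g(0), g(1), … with moves {1, 2}:
k:     0  1  2  3  4  5
g(k):  0  1  2  0  1  2
So g(5) = 2.
Row C is a plain Nim row of size 1, so its Grundy value is 1.
By the Sprague-Grundy theorem, the Grundy value of a sum of independent games is the XOR of the component values.
Combined value = 4 ⊕ 2 ⊕ 1 = 7.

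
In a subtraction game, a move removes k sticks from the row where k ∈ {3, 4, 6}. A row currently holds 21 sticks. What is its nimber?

1

Grundy values for subtraction set {3, 4, 6}:
k:     0  1  2  3  4  5  6  7  8  9 10 11 12 13 14 15 16 17 18 19 20 21
g(k):  0  0  0  1  1  1  2  2  2  0  0  0  1  1  1  2  2  2  0  0  0  1
So g(21) = 1.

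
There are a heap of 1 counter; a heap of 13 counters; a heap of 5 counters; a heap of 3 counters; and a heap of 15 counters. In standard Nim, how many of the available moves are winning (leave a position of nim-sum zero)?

Nim-sum: 1 ^ 13 ^ 5 ^ 3 ^ 15 = 5.
The overall nim-sum is X = 5. A heap of size p has a winning move iff p XOR X < p (reduce it to p XOR X).
  1: 1 XOR 5 = 4 ≥ 1 — no move.
  13: 13 XOR 5 = 8 < 13 — winning move (to 8).
  5: 5 XOR 5 = 0 < 5 — winning move (to 0).
  3: 3 XOR 5 = 6 ≥ 3 — no move.
  15: 15 XOR 5 = 10 < 15 — winning move (to 10).
That gives 3 winning moves.

3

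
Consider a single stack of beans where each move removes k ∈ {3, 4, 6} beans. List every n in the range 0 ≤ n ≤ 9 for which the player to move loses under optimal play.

0, 1, 2, 9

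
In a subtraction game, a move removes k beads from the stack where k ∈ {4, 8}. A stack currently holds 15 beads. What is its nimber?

0

Grundy values for subtraction set {4, 8}:
k:     0  1  2  3  4  5  6  7  8  9 10 11 12 13 14 15
g(k):  0  0  0  0  1  1  1  1  2  2  2  2  0  0  0  0
So g(15) = 0.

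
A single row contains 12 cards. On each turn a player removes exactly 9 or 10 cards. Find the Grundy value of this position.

1

Grundy values for subtraction set {9, 10}:
g(0) = mex{} = 0
g(1) = mex{} = 0
g(2) = mex{} = 0
g(3) = mex{} = 0
g(4) = mex{} = 0
g(5) = mex{} = 0
g(6) = mex{} = 0
g(7) = mex{} = 0
g(8) = mex{} = 0
g(9) = mex{0} = 1
g(10) = mex{0} = 1
g(11) = mex{0} = 1
g(12) = mex{0} = 1
So g(12) = 1.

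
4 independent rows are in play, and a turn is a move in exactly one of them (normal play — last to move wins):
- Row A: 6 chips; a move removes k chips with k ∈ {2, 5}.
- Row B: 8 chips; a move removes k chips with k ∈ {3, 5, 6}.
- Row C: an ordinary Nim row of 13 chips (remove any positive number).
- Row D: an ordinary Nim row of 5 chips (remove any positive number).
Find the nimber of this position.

11

For row A, compute g(0), g(1), … with moves {2, 5}:
k:     0  1  2  3  4  5  6
g(k):  0  0  1  1  0  2  1
So g(6) = 1.
Build the Grundy sequence for row B with g(k) = mex{g(k−s) : s ∈ {3, 5, 6}, s ≤ k}:
k:     0  1  2  3  4  5  6  7  8
g(k):  0  0  0  1  1  1  2  2  2
So g(8) = 2.
Row C is a plain Nim row of size 13, so its Grundy value is 13.
Row D is a plain Nim row of size 5, so its Grundy value is 5.
The value of a disjunctive sum is the nim-sum of the parts.
Combined value = 1 XOR 2 XOR 13 XOR 5 = 11.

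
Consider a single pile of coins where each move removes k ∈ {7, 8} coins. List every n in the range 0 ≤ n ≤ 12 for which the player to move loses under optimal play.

Build the Grundy sequence with g(k) = mex{g(k−s) : s ∈ {7, 8}, s ≤ k}:
g(0) = mex{} = 0
g(1) = mex{} = 0
g(2) = mex{} = 0
g(3) = mex{} = 0
g(4) = mex{} = 0
g(5) = mex{} = 0
g(6) = mex{} = 0
g(7) = mex{0} = 1
g(8) = mex{0} = 1
g(9) = mex{0} = 1
g(10) = mex{0} = 1
g(11) = mex{0} = 1
g(12) = mex{0} = 1
The P-positions (g = 0) in 0..12 are 0, 1, 2, 3, 4, 5, 6.

0, 1, 2, 3, 4, 5, 6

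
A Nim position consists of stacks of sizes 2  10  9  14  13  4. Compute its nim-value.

6

Nim-sum: 2 ^ 10 ^ 9 ^ 14 ^ 13 ^ 4 = 6.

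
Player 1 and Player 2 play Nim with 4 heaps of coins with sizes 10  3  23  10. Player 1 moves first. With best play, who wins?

Player 1 wins

Nim-sum: 10 XOR 3 XOR 23 XOR 10 = 20.
The nim-sum is 20 ≠ 0, so this is an N-position: the player to move can win; Player 1 has a winning move.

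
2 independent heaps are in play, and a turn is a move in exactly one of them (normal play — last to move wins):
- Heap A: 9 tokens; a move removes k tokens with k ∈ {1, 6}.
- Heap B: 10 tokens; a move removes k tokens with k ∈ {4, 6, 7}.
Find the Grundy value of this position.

Grundy values for heap A (subtraction set {1, 6}):
k:     0  1  2  3  4  5  6  7  8  9
g(k):  0  1  0  1  0  1  2  0  1  0
So g(9) = 0.
For heap B, compute g(0), g(1), … with moves {4, 6, 7}:
g(0) = mex{} = 0
g(1) = mex{} = 0
g(2) = mex{} = 0
g(3) = mex{} = 0
g(4) = mex{0} = 1
g(5) = mex{0} = 1
g(6) = mex{0} = 1
g(7) = mex{0} = 1
g(8) = mex{0,1} = 2
g(9) = mex{0,1} = 2
g(10) = mex{0,1} = 2
So g(10) = 2.
The value of a disjunctive sum is the nim-sum of the parts.
Combined value = 0 ⊕ 2 = 2.

2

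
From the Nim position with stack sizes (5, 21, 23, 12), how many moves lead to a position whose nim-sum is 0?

1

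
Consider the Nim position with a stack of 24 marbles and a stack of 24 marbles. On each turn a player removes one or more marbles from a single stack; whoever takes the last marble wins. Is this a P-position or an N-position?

Compute the nim-sum pairwise:
24 ^ 24 = 0
The nim-sum is 0, so this is a P-position: the player to move is in a losing position under optimal play.

P-position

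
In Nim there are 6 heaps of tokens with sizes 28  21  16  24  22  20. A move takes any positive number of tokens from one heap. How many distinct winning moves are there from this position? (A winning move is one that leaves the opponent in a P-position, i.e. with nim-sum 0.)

Compute the nim-sum pairwise:
28 ^ 21 = 9
9 ^ 16 = 25
25 ^ 24 = 1
1 ^ 22 = 23
23 ^ 20 = 3
The overall nim-sum is X = 3. A heap of size p has a winning move iff p XOR X < p (reduce it to p XOR X).
  28: 28 XOR 3 = 31 ≥ 28 — no move.
  21: 21 XOR 3 = 22 ≥ 21 — no move.
  16: 16 XOR 3 = 19 ≥ 16 — no move.
  24: 24 XOR 3 = 27 ≥ 24 — no move.
  22: 22 XOR 3 = 21 < 22 — winning move (to 21).
  20: 20 XOR 3 = 23 ≥ 20 — no move.
That gives 1 winning move.

1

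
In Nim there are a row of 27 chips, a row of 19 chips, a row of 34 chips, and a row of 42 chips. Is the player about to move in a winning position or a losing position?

Losing position

In binary:
  011011  (27)
  010011  (19)
  100010  (34)
  101010  (42)
  ------
  000000  (0)
The nim-sum is 0, so this is a P-position: the player to move is in a losing position under optimal play.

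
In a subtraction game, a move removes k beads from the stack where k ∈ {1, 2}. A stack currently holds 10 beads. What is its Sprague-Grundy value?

1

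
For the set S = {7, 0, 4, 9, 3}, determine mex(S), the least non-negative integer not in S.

0 is in the set but 1 is not, so the mex is 1.

1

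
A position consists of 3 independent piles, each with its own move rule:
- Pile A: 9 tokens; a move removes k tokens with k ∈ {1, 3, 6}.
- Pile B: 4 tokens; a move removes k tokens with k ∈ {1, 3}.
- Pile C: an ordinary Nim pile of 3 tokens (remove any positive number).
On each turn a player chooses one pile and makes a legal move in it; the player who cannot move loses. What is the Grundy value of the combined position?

3

Build the Grundy sequence for pile A with g(k) = mex{g(k−s) : s ∈ {1, 3, 6}, s ≤ k}:
k:     0  1  2  3  4  5  6  7  8  9
g(k):  0  1  0  1  0  1  2  3  2  0
So g(9) = 0.
For pile B, compute g(0), g(1), … with moves {1, 3}:
k:     0  1  2  3  4
g(k):  0  1  0  1  0
So g(4) = 0.
Pile C is a plain Nim pile of size 3, so its Grundy value is 3.
By the Sprague-Grundy theorem, the Grundy value of a sum of independent games is the XOR of the component values.
Combined value = 0 ⊕ 0 ⊕ 3 = 3.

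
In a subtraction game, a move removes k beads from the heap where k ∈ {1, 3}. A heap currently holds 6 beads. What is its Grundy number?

0

Grundy values for subtraction set {1, 3}:
k:     0  1  2  3  4  5  6
g(k):  0  1  0  1  0  1  0
So g(6) = 0.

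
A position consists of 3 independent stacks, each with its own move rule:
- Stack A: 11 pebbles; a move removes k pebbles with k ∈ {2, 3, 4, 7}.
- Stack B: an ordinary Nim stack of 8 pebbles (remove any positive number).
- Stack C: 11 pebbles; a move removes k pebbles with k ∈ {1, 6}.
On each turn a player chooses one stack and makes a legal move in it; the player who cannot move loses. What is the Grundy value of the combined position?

For stack A, compute g(0), g(1), … with moves {2, 3, 4, 7}:
g(0) = mex{} = 0
g(1) = mex{} = 0
g(2) = mex{0} = 1
g(3) = mex{0} = 1
g(4) = mex{0,1} = 2
g(5) = mex{0,1} = 2
g(6) = mex{1,2} = 0
g(7) = mex{0,1,2} = 3
g(8) = mex{0,2} = 1
g(9) = mex{0,1,2,3} = 4
g(10) = mex{0,1,3} = 2
g(11) = mex{1,2,3,4} = 0
So g(11) = 0.
Stack B is a plain Nim stack of size 8, so its Grundy value is 8.
For stack C, compute g(0), g(1), … with moves {1, 6}:
k:     0  1  2  3  4  5  6  7  8  9 10 11
g(k):  0  1  0  1  0  1  2  0  1  0  1  0
So g(11) = 0.
By the Sprague-Grundy theorem, the Grundy value of a sum of independent games is the XOR of the component values.
Combined value = 0 XOR 8 XOR 0 = 8.

8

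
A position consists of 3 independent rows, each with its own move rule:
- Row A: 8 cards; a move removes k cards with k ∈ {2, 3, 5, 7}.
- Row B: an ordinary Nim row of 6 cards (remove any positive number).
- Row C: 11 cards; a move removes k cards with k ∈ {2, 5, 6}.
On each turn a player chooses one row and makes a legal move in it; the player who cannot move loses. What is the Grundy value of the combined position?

For row A, compute g(0), g(1), … with moves {2, 3, 5, 7}:
k:     0  1  2  3  4  5  6  7  8
g(k):  0  0  1  1  2  2  3  3  4
So g(8) = 4.
Row B is a plain Nim row of size 6, so its Grundy value is 6.
Grundy values for row C (subtraction set {2, 5, 6}):
k:     0  1  2  3  4  5  6  7  8  9 10 11
g(k):  0  0  1  1  0  2  1  3  0  2  1  0
So g(11) = 0.
By the Sprague-Grundy theorem, the Grundy value of a sum of independent games is the XOR of the component values.
Combined value = 4 XOR 6 XOR 0 = 2.

2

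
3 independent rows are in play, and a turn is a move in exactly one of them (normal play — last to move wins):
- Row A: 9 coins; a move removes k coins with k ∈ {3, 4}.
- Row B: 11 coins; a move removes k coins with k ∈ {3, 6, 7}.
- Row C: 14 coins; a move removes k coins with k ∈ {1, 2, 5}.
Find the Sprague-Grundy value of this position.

2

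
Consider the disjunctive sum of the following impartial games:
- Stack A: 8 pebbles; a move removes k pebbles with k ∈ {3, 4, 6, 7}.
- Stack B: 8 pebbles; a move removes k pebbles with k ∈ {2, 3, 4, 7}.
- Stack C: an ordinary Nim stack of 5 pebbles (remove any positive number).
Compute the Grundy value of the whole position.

Build the Grundy sequence for stack A with g(k) = mex{g(k−s) : s ∈ {3, 4, 6, 7}, s ≤ k}:
g(0) = mex{} = 0
g(1) = mex{} = 0
g(2) = mex{} = 0
g(3) = mex{0} = 1
g(4) = mex{0} = 1
g(5) = mex{0} = 1
g(6) = mex{0,1} = 2
g(7) = mex{0,1} = 2
g(8) = mex{0,1} = 2
So g(8) = 2.
Build the Grundy sequence for stack B with g(k) = mex{g(k−s) : s ∈ {2, 3, 4, 7}, s ≤ k}:
g(0) = mex{} = 0
g(1) = mex{} = 0
g(2) = mex{0} = 1
g(3) = mex{0} = 1
g(4) = mex{0,1} = 2
g(5) = mex{0,1} = 2
g(6) = mex{1,2} = 0
g(7) = mex{0,1,2} = 3
g(8) = mex{0,2} = 1
So g(8) = 1.
Stack C is a plain Nim stack of size 5, so its Grundy value is 5.
By the Sprague-Grundy theorem, the Grundy value of a sum of independent games is the XOR of the component values.
Combined value = 2 ⊕ 1 ⊕ 5 = 6.

6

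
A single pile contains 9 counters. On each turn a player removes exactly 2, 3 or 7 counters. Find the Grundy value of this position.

Grundy values for subtraction set {2, 3, 7}:
g(0) = mex{} = 0
g(1) = mex{} = 0
g(2) = mex{0} = 1
g(3) = mex{0} = 1
g(4) = mex{0,1} = 2
g(5) = mex{1} = 0
g(6) = mex{1,2} = 0
g(7) = mex{0,2} = 1
g(8) = mex{0} = 1
g(9) = mex{0,1} = 2
So g(9) = 2.

2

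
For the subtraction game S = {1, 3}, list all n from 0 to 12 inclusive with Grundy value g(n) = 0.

0, 2, 4, 6, 8, 10, 12

Compute g(0), g(1), … for moves {1, 3}:
g(0) = mex{} = 0
g(1) = mex{0} = 1
g(2) = mex{1} = 0
g(3) = mex{0} = 1
g(4) = mex{1} = 0
g(5) = mex{0} = 1
g(6) = mex{1} = 0
g(7) = mex{0} = 1
g(8) = mex{1} = 0
g(9) = mex{0} = 1
g(10) = mex{1} = 0
g(11) = mex{0} = 1
g(12) = mex{1} = 0
The P-positions (g = 0) in 0..12 are 0, 2, 4, 6, 8, 10, 12.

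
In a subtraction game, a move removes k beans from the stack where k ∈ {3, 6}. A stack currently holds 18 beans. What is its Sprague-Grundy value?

0

Grundy values for subtraction set {3, 6}:
k:     0  1  2  3  4  5  6  7  8  9 10 11 12 13 14 15 16 17 18
g(k):  0  0  0  1  1  1  2  2  2  0  0  0  1  1  1  2  2  2  0
So g(18) = 0.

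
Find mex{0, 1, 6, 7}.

2

The values 0, 1 are all present; 2 is the first non-negative integer missing from the set.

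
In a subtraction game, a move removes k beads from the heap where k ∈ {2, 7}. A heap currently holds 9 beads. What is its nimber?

0

Compute g(0), g(1), … for moves {2, 7}:
k:     0  1  2  3  4  5  6  7  8  9
g(k):  0  0  1  1  0  0  1  1  2  0
So g(9) = 0.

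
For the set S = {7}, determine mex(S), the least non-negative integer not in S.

0

0 is not in the set, so the mex is 0.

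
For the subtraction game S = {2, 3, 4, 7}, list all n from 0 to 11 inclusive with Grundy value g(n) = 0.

Build the Grundy sequence with g(k) = mex{g(k−s) : s ∈ {2, 3, 4, 7}, s ≤ k}:
g(0) = mex{} = 0
g(1) = mex{} = 0
g(2) = mex{0} = 1
g(3) = mex{0} = 1
g(4) = mex{0,1} = 2
g(5) = mex{0,1} = 2
g(6) = mex{1,2} = 0
g(7) = mex{0,1,2} = 3
g(8) = mex{0,2} = 1
g(9) = mex{0,1,2,3} = 4
g(10) = mex{0,1,3} = 2
g(11) = mex{1,2,3,4} = 0
The P-positions (g = 0) in 0..11 are 0, 1, 6, 11.

0, 1, 6, 11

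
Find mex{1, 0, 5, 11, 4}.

2

The values 0, 1 are all present; 2 is the first non-negative integer missing from the set.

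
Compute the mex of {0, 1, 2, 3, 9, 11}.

4

The values 0, 1, 2, 3 are all present; 4 is the first non-negative integer missing from the set.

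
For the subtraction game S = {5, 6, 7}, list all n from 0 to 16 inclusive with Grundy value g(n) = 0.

0, 1, 2, 3, 4, 12, 13, 14, 15, 16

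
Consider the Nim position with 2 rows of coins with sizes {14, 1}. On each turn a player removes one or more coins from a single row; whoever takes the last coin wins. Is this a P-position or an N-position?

N-position

Compute the nim-sum pairwise:
14 ⊕ 1 = 15
The nim-sum is 15 ≠ 0, so this is an N-position: the player to move can win.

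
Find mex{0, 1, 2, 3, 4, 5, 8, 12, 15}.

6

The values 0, 1, 2, 3, 4, 5 are all present; 6 is the first non-negative integer missing from the set.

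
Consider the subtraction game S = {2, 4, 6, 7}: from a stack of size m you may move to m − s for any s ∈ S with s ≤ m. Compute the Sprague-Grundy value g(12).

1

Build the Grundy sequence with g(k) = mex{g(k−s) : s ∈ {2, 4, 6, 7}, s ≤ k}:
g(0) = mex{} = 0
g(1) = mex{} = 0
g(2) = mex{0} = 1
g(3) = mex{0} = 1
g(4) = mex{0,1} = 2
g(5) = mex{0,1} = 2
g(6) = mex{0,1,2} = 3
g(7) = mex{0,1,2} = 3
g(8) = mex{0,1,2,3} = 4
g(9) = mex{1,2,3} = 0
g(10) = mex{1,2,3,4} = 0
g(11) = mex{0,2,3} = 1
g(12) = mex{0,2,3,4} = 1
So g(12) = 1.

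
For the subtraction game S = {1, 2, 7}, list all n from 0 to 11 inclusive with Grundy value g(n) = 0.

0, 3, 6, 9

Grundy values for subtraction set {1, 2, 7}:
g(0) = mex{} = 0
g(1) = mex{0} = 1
g(2) = mex{0,1} = 2
g(3) = mex{1,2} = 0
g(4) = mex{0,2} = 1
g(5) = mex{0,1} = 2
g(6) = mex{1,2} = 0
g(7) = mex{0,2} = 1
g(8) = mex{0,1} = 2
g(9) = mex{1,2} = 0
g(10) = mex{0,2} = 1
g(11) = mex{0,1} = 2
The P-positions (g = 0) in 0..11 are 0, 3, 6, 9.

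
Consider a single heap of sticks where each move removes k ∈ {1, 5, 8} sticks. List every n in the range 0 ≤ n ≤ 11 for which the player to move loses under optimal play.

0, 2, 4, 6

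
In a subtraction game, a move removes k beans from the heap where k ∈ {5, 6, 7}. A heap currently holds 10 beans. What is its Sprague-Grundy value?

Compute g(0), g(1), … for moves {5, 6, 7}:
g(0) = mex{} = 0
g(1) = mex{} = 0
g(2) = mex{} = 0
g(3) = mex{} = 0
g(4) = mex{} = 0
g(5) = mex{0} = 1
g(6) = mex{0} = 1
g(7) = mex{0} = 1
g(8) = mex{0} = 1
g(9) = mex{0} = 1
g(10) = mex{0,1} = 2
So g(10) = 2.

2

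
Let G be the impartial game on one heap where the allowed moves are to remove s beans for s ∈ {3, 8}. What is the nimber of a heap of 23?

0

Grundy values for subtraction set {3, 8}:
k:     0  1  2  3  4  5  6  7  8  9 10 11 12 13 14 15 16 17 18 19 20 21 22 23
g(k):  0  0  0  1  1  1  0  0  2  1  1  0  0  0  1  1  1  0  0  2  1  1  0  0
So g(23) = 0.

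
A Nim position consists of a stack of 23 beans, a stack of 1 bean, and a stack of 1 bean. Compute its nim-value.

23

Write each in binary and XOR column by column:
  10111  (23)
  00001  (1)
  00001  (1)
  -----
  10111  (23)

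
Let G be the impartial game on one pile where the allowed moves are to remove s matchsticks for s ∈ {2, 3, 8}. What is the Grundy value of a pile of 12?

1

Grundy values for subtraction set {2, 3, 8}:
k:     0  1  2  3  4  5  6  7  8  9 10 11 12
g(k):  0  0  1  1  2  0  0  1  1  2  0  0  1
So g(12) = 1.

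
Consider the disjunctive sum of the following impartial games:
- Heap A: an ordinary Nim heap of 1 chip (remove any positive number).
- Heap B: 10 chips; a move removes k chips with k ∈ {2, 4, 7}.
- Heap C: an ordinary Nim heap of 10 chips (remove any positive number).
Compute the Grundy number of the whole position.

Heap A is a plain Nim heap of size 1, so its Grundy value is 1.
Build the Grundy sequence for heap B with g(k) = mex{g(k−s) : s ∈ {2, 4, 7}, s ≤ k}:
g(0) = mex{} = 0
g(1) = mex{} = 0
g(2) = mex{0} = 1
g(3) = mex{0} = 1
g(4) = mex{0,1} = 2
g(5) = mex{0,1} = 2
g(6) = mex{1,2} = 0
g(7) = mex{0,1,2} = 3
g(8) = mex{0,2} = 1
g(9) = mex{1,2,3} = 0
g(10) = mex{0,1} = 2
So g(10) = 2.
Heap C is a plain Nim heap of size 10, so its Grundy value is 10.
The value of a disjunctive sum is the nim-sum of the parts.
Combined value = 1 ⊕ 2 ⊕ 10 = 9.

9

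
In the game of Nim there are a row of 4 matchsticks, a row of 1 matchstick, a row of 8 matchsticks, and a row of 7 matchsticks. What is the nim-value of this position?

Compute the nim-sum pairwise:
4 ⊕ 1 = 5
5 ⊕ 8 = 13
13 ⊕ 7 = 10

10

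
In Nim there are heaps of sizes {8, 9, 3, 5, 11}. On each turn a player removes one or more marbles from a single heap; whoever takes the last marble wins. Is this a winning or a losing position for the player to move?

Winning position

In binary:
  1000  (8)
  1001  (9)
  0011  (3)
  0101  (5)
  1011  (11)
  ----
  1100  (12)
The nim-sum is 12 ≠ 0, so this is an N-position: the player to move can win.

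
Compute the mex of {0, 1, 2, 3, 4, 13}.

5

The values 0, 1, 2, 3, 4 are all present; 5 is the first non-negative integer missing from the set.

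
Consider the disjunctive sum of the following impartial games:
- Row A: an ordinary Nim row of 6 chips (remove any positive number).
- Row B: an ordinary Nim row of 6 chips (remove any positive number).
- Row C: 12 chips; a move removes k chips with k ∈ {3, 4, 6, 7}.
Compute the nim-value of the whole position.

0

Row A is a plain Nim row of size 6, so its Grundy value is 6.
Row B is a plain Nim row of size 6, so its Grundy value is 6.
Build the Grundy sequence for row C with g(k) = mex{g(k−s) : s ∈ {3, 4, 6, 7}, s ≤ k}:
g(0) = mex{} = 0
g(1) = mex{} = 0
g(2) = mex{} = 0
g(3) = mex{0} = 1
g(4) = mex{0} = 1
g(5) = mex{0} = 1
g(6) = mex{0,1} = 2
g(7) = mex{0,1} = 2
g(8) = mex{0,1} = 2
g(9) = mex{0,1,2} = 3
g(10) = mex{1,2} = 0
g(11) = mex{1,2} = 0
g(12) = mex{1,2,3} = 0
So g(12) = 0.
The value of a disjunctive sum is the nim-sum of the parts.
Combined value = 6 XOR 6 XOR 0 = 0.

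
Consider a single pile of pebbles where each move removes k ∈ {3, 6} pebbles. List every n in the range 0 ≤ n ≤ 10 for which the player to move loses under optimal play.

0, 1, 2, 9, 10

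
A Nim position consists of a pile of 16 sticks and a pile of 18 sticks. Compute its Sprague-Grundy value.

2

Write each in binary and XOR column by column:
  10000  (16)
  10010  (18)
  -----
  00010  (2)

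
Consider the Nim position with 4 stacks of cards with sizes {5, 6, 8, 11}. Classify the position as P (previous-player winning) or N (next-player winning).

P-position

Write each in binary and XOR column by column:
  0101  (5)
  0110  (6)
  1000  (8)
  1011  (11)
  ----
  0000  (0)
The nim-sum is 0, so this is a P-position: the player to move is in a losing position under optimal play.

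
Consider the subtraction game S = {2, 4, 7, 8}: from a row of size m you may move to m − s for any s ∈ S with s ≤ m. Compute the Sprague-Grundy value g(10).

2

Build the Grundy sequence with g(k) = mex{g(k−s) : s ∈ {2, 4, 7, 8}, s ≤ k}:
k:     0  1  2  3  4  5  6  7  8  9 10
g(k):  0  0  1  1  2  2  0  3  1  4  2
So g(10) = 2.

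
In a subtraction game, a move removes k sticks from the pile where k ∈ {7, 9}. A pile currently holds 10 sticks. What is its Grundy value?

Compute g(0), g(1), … for moves {7, 9}:
k:     0  1  2  3  4  5  6  7  8  9 10
g(k):  0  0  0  0  0  0  0  1  1  1  1
So g(10) = 1.

1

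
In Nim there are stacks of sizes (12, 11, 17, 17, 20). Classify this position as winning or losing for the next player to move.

Bitwise XOR of the heap sizes:
  01100  (12)
  01011  (11)
  10001  (17)
  10001  (17)
  10100  (20)
  -----
  10011  (19)
The nim-sum is 19 ≠ 0, so this is an N-position: the player to move can win.

Winning position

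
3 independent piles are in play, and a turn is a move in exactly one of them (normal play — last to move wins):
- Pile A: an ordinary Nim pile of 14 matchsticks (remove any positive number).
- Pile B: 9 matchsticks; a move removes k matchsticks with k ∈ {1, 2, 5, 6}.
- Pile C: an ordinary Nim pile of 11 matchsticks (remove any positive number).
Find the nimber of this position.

7

Pile A is a plain Nim pile of size 14, so its Grundy value is 14.
For pile B, compute g(0), g(1), … with moves {1, 2, 5, 6}:
k:     0  1  2  3  4  5  6  7  8  9
g(k):  0  1  2  0  1  2  3  0  1  2
So g(9) = 2.
Pile C is a plain Nim pile of size 11, so its Grundy value is 11.
The value of a disjunctive sum is the nim-sum of the parts.
Combined value = 14 XOR 2 XOR 11 = 7.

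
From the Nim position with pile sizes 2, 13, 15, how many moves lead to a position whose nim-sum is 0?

Nim-sum: 2 ^ 13 ^ 15 = 0.
The nim-sum is already 0, so every move leaves a nonzero nim-sum — there are no winning moves.

0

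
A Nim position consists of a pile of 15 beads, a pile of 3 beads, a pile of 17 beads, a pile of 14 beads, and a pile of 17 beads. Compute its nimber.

2

Write each in binary and XOR column by column:
  01111  (15)
  00011  (3)
  10001  (17)
  01110  (14)
  10001  (17)
  -----
  00010  (2)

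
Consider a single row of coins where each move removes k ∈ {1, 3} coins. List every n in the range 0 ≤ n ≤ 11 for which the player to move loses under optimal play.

0, 2, 4, 6, 8, 10

Grundy values for subtraction set {1, 3}:
g(0) = mex{} = 0
g(1) = mex{0} = 1
g(2) = mex{1} = 0
g(3) = mex{0} = 1
g(4) = mex{1} = 0
g(5) = mex{0} = 1
g(6) = mex{1} = 0
g(7) = mex{0} = 1
g(8) = mex{1} = 0
g(9) = mex{0} = 1
g(10) = mex{1} = 0
g(11) = mex{0} = 1
The P-positions (g = 0) in 0..11 are 0, 2, 4, 6, 8, 10.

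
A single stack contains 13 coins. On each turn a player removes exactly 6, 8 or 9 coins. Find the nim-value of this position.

Grundy values for subtraction set {6, 8, 9}:
g(0) = mex{} = 0
g(1) = mex{} = 0
g(2) = mex{} = 0
g(3) = mex{} = 0
g(4) = mex{} = 0
g(5) = mex{} = 0
g(6) = mex{0} = 1
g(7) = mex{0} = 1
g(8) = mex{0} = 1
g(9) = mex{0} = 1
g(10) = mex{0} = 1
g(11) = mex{0} = 1
g(12) = mex{0,1} = 2
g(13) = mex{0,1} = 2
So g(13) = 2.

2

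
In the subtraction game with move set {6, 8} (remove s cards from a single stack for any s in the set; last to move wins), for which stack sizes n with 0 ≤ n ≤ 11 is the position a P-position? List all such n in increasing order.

0, 1, 2, 3, 4, 5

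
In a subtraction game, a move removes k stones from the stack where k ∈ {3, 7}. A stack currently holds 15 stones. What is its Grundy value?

Grundy values for subtraction set {3, 7}:
k:     0  1  2  3  4  5  6  7  8  9 10 11 12 13 14 15
g(k):  0  0  0  1  1  1  0  2  2  1  0  0  0  1  1  1
So g(15) = 1.

1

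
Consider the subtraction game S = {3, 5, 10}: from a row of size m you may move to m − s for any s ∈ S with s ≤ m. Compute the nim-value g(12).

1

Compute g(0), g(1), … for moves {3, 5, 10}:
k:     0  1  2  3  4  5  6  7  8  9 10 11 12
g(k):  0  0  0  1  1  1  2  2  0  0  3  1  1
So g(12) = 1.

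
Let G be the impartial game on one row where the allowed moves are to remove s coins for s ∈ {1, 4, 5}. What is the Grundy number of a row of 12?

Compute g(0), g(1), … for moves {1, 4, 5}:
k:     0  1  2  3  4  5  6  7  8  9 10 11 12
g(k):  0  1  0  1  2  3  2  3  0  1  0  1  2
So g(12) = 2.

2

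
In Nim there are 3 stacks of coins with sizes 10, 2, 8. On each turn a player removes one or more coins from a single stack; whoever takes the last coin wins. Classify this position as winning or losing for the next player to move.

Losing position

Compute the nim-sum pairwise:
10 XOR 2 = 8
8 XOR 8 = 0
The nim-sum is 0, so this is a P-position: the player to move is in a losing position under optimal play.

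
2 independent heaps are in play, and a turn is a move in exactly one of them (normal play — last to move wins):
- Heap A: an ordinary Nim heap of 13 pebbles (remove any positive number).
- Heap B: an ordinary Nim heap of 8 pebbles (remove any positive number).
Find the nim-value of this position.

5

Heap A is a plain Nim heap of size 13, so its Grundy value is 13.
Heap B is a plain Nim heap of size 8, so its Grundy value is 8.
By the Sprague-Grundy theorem, the Grundy value of a sum of independent games is the XOR of the component values.
Combined value = 13 ⊕ 8 = 5.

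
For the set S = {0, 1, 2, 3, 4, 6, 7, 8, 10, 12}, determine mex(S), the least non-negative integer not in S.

The values 0, 1, 2, 3, 4 are all present; 5 is the first non-negative integer missing from the set.

5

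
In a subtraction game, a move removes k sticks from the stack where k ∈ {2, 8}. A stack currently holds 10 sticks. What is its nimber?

0

Build the Grundy sequence with g(k) = mex{g(k−s) : s ∈ {2, 8}, s ≤ k}:
k:     0  1  2  3  4  5  6  7  8  9 10
g(k):  0  0  1  1  0  0  1  1  2  2  0
So g(10) = 0.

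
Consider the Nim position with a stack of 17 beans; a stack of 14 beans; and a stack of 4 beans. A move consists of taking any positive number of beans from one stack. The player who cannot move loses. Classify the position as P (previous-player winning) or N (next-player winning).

Nim-sum: 17 XOR 14 XOR 4 = 27.
The nim-sum is 27 ≠ 0, so this is an N-position: the player to move can win.

N-position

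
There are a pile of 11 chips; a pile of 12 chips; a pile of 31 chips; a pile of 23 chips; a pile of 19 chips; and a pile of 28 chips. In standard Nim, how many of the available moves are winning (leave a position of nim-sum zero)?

Compute the nim-sum pairwise:
11 ⊕ 12 = 7
7 ⊕ 31 = 24
24 ⊕ 23 = 15
15 ⊕ 19 = 28
28 ⊕ 28 = 0
The nim-sum is already 0, so every move leaves a nonzero nim-sum — there are no winning moves.

0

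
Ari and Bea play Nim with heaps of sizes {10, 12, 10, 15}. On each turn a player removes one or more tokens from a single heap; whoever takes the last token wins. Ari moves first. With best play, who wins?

Ari wins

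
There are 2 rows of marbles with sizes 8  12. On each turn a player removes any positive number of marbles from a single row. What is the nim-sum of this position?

Nim-sum: 8 ^ 12 = 4.

4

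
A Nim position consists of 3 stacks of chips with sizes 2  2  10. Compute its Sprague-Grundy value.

In binary:
  0010  (2)
  0010  (2)
  1010  (10)
  ----
  1010  (10)

10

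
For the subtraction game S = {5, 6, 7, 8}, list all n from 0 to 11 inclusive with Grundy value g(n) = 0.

Build the Grundy sequence with g(k) = mex{g(k−s) : s ∈ {5, 6, 7, 8}, s ≤ k}:
k:     0  1  2  3  4  5  6  7  8  9 10 11
g(k):  0  0  0  0  0  1  1  1  1  1  2  2
The P-positions (g = 0) in 0..11 are 0, 1, 2, 3, 4.

0, 1, 2, 3, 4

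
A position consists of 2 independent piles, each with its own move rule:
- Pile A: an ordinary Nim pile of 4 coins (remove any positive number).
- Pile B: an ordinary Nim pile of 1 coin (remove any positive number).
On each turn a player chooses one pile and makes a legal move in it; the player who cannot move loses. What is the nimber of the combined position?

5

Pile A is a plain Nim pile of size 4, so its Grundy value is 4.
Pile B is a plain Nim pile of size 1, so its Grundy value is 1.
The value of a disjunctive sum is the nim-sum of the parts.
Combined value = 4 ⊕ 1 = 5.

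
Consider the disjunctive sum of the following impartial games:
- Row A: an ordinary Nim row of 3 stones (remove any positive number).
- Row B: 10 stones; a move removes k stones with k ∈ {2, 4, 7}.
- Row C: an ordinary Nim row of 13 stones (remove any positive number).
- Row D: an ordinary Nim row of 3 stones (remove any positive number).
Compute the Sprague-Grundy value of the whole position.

Row A is a plain Nim row of size 3, so its Grundy value is 3.
Build the Grundy sequence for row B with g(k) = mex{g(k−s) : s ∈ {2, 4, 7}, s ≤ k}:
g(0) = mex{} = 0
g(1) = mex{} = 0
g(2) = mex{0} = 1
g(3) = mex{0} = 1
g(4) = mex{0,1} = 2
g(5) = mex{0,1} = 2
g(6) = mex{1,2} = 0
g(7) = mex{0,1,2} = 3
g(8) = mex{0,2} = 1
g(9) = mex{1,2,3} = 0
g(10) = mex{0,1} = 2
So g(10) = 2.
Row C is a plain Nim row of size 13, so its Grundy value is 13.
Row D is a plain Nim row of size 3, so its Grundy value is 3.
The value of a disjunctive sum is the nim-sum of the parts.
Combined value = 3 XOR 2 XOR 13 XOR 3 = 15.

15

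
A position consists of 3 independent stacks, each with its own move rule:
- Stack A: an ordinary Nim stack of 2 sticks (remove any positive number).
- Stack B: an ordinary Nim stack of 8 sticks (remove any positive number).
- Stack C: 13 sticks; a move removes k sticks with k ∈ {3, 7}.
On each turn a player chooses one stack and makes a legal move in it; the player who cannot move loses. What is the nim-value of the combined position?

Stack A is a plain Nim stack of size 2, so its Grundy value is 2.
Stack B is a plain Nim stack of size 8, so its Grundy value is 8.
For stack C, compute g(0), g(1), … with moves {3, 7}:
g(0) = mex{} = 0
g(1) = mex{} = 0
g(2) = mex{} = 0
g(3) = mex{0} = 1
g(4) = mex{0} = 1
g(5) = mex{0} = 1
g(6) = mex{1} = 0
g(7) = mex{0,1} = 2
g(8) = mex{0,1} = 2
g(9) = mex{0} = 1
g(10) = mex{1,2} = 0
g(11) = mex{1,2} = 0
g(12) = mex{1} = 0
g(13) = mex{0} = 1
So g(13) = 1.
The value of a disjunctive sum is the nim-sum of the parts.
Combined value = 2 XOR 8 XOR 1 = 11.

11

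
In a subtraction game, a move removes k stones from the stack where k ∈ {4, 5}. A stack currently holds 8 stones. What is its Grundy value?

Grundy values for subtraction set {4, 5}:
k:     0  1  2  3  4  5  6  7  8
g(k):  0  0  0  0  1  1  1  1  2
So g(8) = 2.

2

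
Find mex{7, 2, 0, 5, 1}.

3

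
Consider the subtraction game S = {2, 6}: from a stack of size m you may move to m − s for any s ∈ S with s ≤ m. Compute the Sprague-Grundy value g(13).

Compute g(0), g(1), … for moves {2, 6}:
g(0) = mex{} = 0
g(1) = mex{} = 0
g(2) = mex{0} = 1
g(3) = mex{0} = 1
g(4) = mex{1} = 0
g(5) = mex{1} = 0
g(6) = mex{0} = 1
g(7) = mex{0} = 1
g(8) = mex{1} = 0
g(9) = mex{1} = 0
g(10) = mex{0} = 1
g(11) = mex{0} = 1
g(12) = mex{1} = 0
g(13) = mex{1} = 0
So g(13) = 0.

0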